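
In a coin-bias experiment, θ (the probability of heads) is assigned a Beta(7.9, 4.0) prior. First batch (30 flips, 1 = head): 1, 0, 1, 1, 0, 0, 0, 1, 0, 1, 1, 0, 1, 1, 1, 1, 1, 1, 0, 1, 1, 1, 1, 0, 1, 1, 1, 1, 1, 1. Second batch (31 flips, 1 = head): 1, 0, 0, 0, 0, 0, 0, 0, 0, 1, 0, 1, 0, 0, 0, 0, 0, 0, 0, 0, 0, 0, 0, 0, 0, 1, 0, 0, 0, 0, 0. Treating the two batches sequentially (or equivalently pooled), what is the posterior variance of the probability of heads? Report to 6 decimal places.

0.003366

The Beta prior is conjugate to a Binomial/Bernoulli likelihood; the update adds successes to α and failures to β.
After batch 1: Beta(7.9+22, 4.0+8) = Beta(29.9, 12.0).
After batch 2: Beta(29.9+4, 12.0+27) = Beta(33.9, 39.0).
Var = αβ/((α+β)²(α+β+1)) = 33.9·39.0/(72.9²·73.9) = 0.003366.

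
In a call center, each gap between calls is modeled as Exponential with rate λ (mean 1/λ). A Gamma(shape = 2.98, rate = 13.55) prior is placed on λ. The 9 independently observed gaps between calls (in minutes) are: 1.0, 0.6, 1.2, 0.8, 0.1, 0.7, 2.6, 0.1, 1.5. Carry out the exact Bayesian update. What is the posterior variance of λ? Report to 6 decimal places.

With a Gamma(shape α, rate β) prior on the exponential rate λ, the posterior after n observations with total T = Σxᵢ is Gamma(α+n, β+T).
Sum of observations T = 8.6 minutes; n = 9.
Posterior: Gamma(2.98+9, 13.55+8.6) = Gamma(11.98, 22.15).
Var = α/β² = 0.024418.

0.024418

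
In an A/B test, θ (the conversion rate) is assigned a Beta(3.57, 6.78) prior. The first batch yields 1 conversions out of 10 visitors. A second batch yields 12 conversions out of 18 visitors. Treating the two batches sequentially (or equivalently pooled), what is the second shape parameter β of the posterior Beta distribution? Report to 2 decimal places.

The Beta prior is conjugate to a Binomial/Bernoulli likelihood; the update adds successes to α and failures to β.
After batch 1: Beta(3.57+1, 6.78+9) = Beta(4.57, 15.78).
After batch 2: Beta(4.57+12, 15.78+6) = Beta(16.57, 21.78).
Posterior β = 21.78.

21.78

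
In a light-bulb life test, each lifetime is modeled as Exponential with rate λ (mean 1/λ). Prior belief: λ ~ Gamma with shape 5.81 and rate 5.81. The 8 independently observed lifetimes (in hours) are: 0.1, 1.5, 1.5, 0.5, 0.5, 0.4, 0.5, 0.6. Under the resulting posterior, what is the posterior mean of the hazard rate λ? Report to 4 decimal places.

With a Gamma(shape α, rate β) prior on the exponential rate λ, the posterior after n observations with total T = Σxᵢ is Gamma(α+n, β+T).
Sum of observations T = 5.6 hours; n = 8.
Posterior: Gamma(5.81+8, 5.81+5.6) = Gamma(13.81, 11.41).
Posterior mean of λ = α/β = 13.81/11.41 = 1.2103.

1.2103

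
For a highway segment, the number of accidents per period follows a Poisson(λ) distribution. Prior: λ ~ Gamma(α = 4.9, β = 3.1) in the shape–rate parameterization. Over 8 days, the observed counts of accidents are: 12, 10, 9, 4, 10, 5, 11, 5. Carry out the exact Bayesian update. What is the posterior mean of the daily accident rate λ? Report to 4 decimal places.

6.3874

With a Gamma(shape α, rate β) prior, the Poisson likelihood is conjugate: the posterior is Gamma(α + ΣXᵢ, β + n).
Sum of counts S = 66 over n = 8 days.
Posterior: Gamma(α+S, β+n) = Gamma(4.9+66, 3.1+8) = Gamma(70.9, 11.1).
Posterior mean = α/β = 70.9/11.1 = 6.3874.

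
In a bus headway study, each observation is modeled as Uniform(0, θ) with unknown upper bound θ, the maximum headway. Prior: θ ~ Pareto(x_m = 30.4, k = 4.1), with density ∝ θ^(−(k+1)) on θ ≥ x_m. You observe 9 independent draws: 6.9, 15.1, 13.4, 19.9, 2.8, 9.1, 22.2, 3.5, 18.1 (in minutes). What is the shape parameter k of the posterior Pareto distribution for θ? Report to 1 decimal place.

13.1

A Pareto(scale x_m, shape k) prior on the upper bound θ of Uniform(0, θ) is conjugate: posterior is Pareto(max(x_m, max xᵢ), k + n).
Sample maximum = 22.2; prior scale x_m = 30.4 → posterior scale = max = 30.4.
Posterior shape = 4.1 + 9 = 13.1.
Posterior shape k = 13.1.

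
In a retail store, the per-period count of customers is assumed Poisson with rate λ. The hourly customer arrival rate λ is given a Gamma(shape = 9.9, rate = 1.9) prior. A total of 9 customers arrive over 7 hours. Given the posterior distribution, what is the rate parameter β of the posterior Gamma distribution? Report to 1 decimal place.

8.9

With a Gamma(shape α, rate β) prior, the Poisson likelihood is conjugate: the posterior is Gamma(α + ΣXᵢ, β + n).
Posterior: Gamma(α+S, β+n) = Gamma(9.9+9, 1.9+7) = Gamma(18.9, 8.9).
Posterior β = 8.9.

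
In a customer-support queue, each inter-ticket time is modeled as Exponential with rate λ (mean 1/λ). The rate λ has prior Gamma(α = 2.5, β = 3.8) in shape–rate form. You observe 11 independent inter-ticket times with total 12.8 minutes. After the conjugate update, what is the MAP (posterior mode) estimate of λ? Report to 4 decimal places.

0.7530

With a Gamma(shape α, rate β) prior on the exponential rate λ, the posterior after n observations with total T = Σxᵢ is Gamma(α+n, β+T).
Posterior: Gamma(2.5+11, 3.8+12.8) = Gamma(13.5, 16.6).
Mode = (α−1)/β = 0.7530.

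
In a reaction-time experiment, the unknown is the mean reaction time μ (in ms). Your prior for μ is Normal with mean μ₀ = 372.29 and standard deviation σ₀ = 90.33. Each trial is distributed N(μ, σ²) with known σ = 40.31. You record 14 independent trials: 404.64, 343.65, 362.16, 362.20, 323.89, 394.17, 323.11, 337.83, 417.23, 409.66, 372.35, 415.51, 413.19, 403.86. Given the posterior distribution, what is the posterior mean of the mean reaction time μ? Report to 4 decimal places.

For Normal data with known variance σ², a Normal(μ₀, σ₀²) prior on μ is conjugate. Posterior precision = 1/σ₀² + n/σ²; posterior mean is the precision-weighted average of μ₀ and x̄.
Σxᵢ = 404.64 + 343.65 + 362.16 + 362.20 + 323.89 + 394.17 + 323.11 + 337.83 + 417.23 + 409.66 + 372.35 + 415.51 + 413.19 + 403.86 = 5283.45, so n·x̄ = 5283.45.
σ₀² = 90.33² = 8159.5089, σ² = 40.31² = 1624.8961; σ² + n·σ₀² = 1624.8961 + 14·8159.5089 = 115858.0207.
Posterior mean = (μ₀/σ₀² + n·x̄/σ²)/(1/σ₀² + n/σ²) = (σ²·μ₀ + σ₀²·n·x̄)/(σ² + n·σ₀²) = (1624.8961·372.29 + 8159.5089·5283.45)/115858.0207 = 43715289.866774/115858.0207 = 377.3178.

377.3178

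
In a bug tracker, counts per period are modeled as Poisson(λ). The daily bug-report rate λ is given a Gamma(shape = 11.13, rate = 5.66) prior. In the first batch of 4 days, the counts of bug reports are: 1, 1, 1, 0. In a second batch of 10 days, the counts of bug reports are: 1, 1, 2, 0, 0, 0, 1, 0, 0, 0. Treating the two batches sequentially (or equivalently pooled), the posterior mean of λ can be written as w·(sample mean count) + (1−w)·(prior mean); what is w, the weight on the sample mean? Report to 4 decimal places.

0.7121

With a Gamma(shape α, rate β) prior, the Poisson likelihood is conjugate: the posterior is Gamma(α + ΣXᵢ, β + n).
Total number of days: n = 4 + 10 = 14.
Posterior mean = (α₀+S)/(β₀+n) = [n/(β₀+n)]·(S/n) + [β₀/(β₀+n)]·(α₀/β₀), so only n and β₀ enter the weight.
Weight on data w = n/(β₀+n) = 14/(5.66+14) = 14/19.66 = 0.7121.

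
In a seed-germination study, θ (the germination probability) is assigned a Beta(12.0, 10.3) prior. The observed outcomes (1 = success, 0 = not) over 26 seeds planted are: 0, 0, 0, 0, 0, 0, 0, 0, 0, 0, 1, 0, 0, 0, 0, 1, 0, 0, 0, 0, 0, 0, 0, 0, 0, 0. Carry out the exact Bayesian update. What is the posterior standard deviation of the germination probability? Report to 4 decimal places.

0.0646

The Beta prior is conjugate to a Binomial/Bernoulli likelihood; the update adds successes to α and failures to β.
Posterior: Beta(α+k, β+n−k) = Beta(12.0+2, 10.3+24) = Beta(14.0, 34.3).
Var = αβ/((α+β)²(α+β+1)) = 14.0·34.3/(48.3²·49.3) = 0.00417524; SD = √0.00417524 = 0.0646.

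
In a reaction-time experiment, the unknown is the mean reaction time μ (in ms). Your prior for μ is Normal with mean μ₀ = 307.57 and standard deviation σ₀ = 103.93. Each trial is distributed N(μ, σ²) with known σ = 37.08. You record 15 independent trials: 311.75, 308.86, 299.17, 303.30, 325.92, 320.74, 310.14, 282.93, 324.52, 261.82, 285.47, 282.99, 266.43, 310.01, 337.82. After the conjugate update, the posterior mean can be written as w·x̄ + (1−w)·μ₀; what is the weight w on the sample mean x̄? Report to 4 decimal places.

For Normal data with known variance σ², a Normal(μ₀, σ₀²) prior on μ is conjugate. Posterior precision = 1/σ₀² + n/σ²; posterior mean is the precision-weighted average of μ₀ and x̄.
σ₀² = 103.93² = 10801.4449, σ² = 37.08² = 1374.9264. Prior precision 1/σ₀² = 1/10801.4449; data precision n/σ² = 15/1374.9264.
w = (n/σ²)/(1/σ₀² + n/σ²) = n·σ₀²/(σ² + n·σ₀²) = 15·10801.4449/(1374.9264 + 15·10801.4449) = 162021.6735/163396.5999 = 0.9916.

0.9916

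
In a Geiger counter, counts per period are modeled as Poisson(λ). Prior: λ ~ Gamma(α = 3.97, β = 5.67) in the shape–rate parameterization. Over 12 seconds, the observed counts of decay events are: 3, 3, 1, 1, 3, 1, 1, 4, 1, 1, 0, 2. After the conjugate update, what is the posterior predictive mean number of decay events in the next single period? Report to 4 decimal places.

With a Gamma(shape α, rate β) prior, the Poisson likelihood is conjugate: the posterior is Gamma(α + ΣXᵢ, β + n).
Sum of counts S = 21 over n = 12 seconds.
Posterior: Gamma(α+S, β+n) = Gamma(3.97+21, 5.67+12) = Gamma(24.97, 17.67).
The predictive distribution for one future period is NegBinom with mean α/β = 1.4131.

1.4131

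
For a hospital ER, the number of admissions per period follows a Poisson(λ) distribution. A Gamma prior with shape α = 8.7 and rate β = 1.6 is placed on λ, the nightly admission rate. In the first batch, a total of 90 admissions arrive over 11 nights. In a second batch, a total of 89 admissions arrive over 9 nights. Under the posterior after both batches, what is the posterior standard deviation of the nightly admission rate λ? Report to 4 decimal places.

0.6343

With a Gamma(shape α, rate β) prior, the Poisson likelihood is conjugate: the posterior is Gamma(α + ΣXᵢ, β + n).
After batch 1: Gamma(α+S, β+n) = Gamma(8.7+90, 1.6+11) = Gamma(98.7, 12.6).
After batch 2: Gamma(α+S, β+n) = Gamma(98.7+89, 12.6+9) = Gamma(187.7, 21.6).
SD = √α/β = √187.7/21.6 = 0.6343.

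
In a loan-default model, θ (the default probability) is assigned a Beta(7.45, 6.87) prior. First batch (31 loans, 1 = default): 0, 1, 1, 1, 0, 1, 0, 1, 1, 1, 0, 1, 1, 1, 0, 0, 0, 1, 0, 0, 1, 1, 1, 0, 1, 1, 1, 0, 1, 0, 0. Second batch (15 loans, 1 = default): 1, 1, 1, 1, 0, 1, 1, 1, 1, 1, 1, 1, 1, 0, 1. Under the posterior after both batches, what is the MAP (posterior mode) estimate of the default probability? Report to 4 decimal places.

The Beta prior is conjugate to a Binomial/Bernoulli likelihood; the update adds successes to α and failures to β.
After batch 1: Beta(7.45+18, 6.87+13) = Beta(25.45, 19.87).
After batch 2: Beta(25.45+13, 19.87+2) = Beta(38.45, 21.87).
Mode of Beta(a,b) for a,b>1 is (a−1)/(a+b−2) = 37.45/58.32 = 0.6421.

0.6421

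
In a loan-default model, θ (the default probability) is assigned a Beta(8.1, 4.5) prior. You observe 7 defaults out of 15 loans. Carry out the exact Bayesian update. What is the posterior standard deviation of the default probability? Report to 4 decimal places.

0.0931

The Beta prior is conjugate to a Binomial/Bernoulli likelihood; the update adds successes to α and failures to β.
Posterior: Beta(α+k, β+n−k) = Beta(8.1+7, 4.5+8) = Beta(15.1, 12.5).
Var = αβ/((α+β)²(α+β+1)) = 15.1·12.5/(27.6²·28.6) = 0.00866369; SD = √0.00866369 = 0.0931.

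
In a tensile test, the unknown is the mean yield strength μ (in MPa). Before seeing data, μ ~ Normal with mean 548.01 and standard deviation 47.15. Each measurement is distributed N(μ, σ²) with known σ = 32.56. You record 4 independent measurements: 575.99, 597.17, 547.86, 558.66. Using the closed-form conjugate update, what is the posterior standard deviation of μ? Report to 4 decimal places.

15.3885

For Normal data with known variance σ², a Normal(μ₀, σ₀²) prior on μ is conjugate. Posterior precision = 1/σ₀² + n/σ²; posterior mean is the precision-weighted average of μ₀ and x̄.
σ₀² = 47.15² = 2223.1225, σ² = 32.56² = 1060.1536; σ² + n·σ₀² = 1060.1536 + 4·2223.1225 = 9952.6436.
Posterior precision = 1/σ₀² + n/σ² = 1/2223.1225 + 4/1060.1536 = (σ² + n·σ₀²)/(σ₀²σ²) = 9952.6436/(2223.1225·1060.1536); posterior variance σₙ² = σ₀²σ²/(σ² + n·σ₀²) = 2223.1225·1060.1536/9952.6436 = 236.806563.
Posterior SD = √σₙ² = √(2223.1225·1060.1536/9952.6436) = 15.3885.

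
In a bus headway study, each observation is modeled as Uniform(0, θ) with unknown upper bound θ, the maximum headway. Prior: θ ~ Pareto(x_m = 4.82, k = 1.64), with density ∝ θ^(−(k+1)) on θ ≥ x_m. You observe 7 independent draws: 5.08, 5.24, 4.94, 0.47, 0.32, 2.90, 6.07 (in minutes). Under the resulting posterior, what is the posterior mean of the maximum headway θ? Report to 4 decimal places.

6.8645

A Pareto(scale x_m, shape k) prior on the upper bound θ of Uniform(0, θ) is conjugate: posterior is Pareto(max(x_m, max xᵢ), k + n).
Sample maximum = 6.07; prior scale x_m = 4.82 → posterior scale = max = 6.07.
Posterior shape = 1.64 + 7 = 8.64.
E[θ|data] = k·x_m/(k−1) = 8.64·6.07/7.64 = 6.8645.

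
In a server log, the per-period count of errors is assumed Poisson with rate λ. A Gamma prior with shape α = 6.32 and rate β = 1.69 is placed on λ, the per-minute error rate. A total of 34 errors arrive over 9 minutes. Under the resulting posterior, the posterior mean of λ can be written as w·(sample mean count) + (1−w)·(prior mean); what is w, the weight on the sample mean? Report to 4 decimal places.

0.8419

With a Gamma(shape α, rate β) prior, the Poisson likelihood is conjugate: the posterior is Gamma(α + ΣXᵢ, β + n).
Posterior mean = (α₀+S)/(β₀+n) = [n/(β₀+n)]·(S/n) + [β₀/(β₀+n)]·(α₀/β₀), so only n and β₀ enter the weight.
Weight on data w = n/(β₀+n) = 9/(1.69+9) = 9/10.69 = 0.8419.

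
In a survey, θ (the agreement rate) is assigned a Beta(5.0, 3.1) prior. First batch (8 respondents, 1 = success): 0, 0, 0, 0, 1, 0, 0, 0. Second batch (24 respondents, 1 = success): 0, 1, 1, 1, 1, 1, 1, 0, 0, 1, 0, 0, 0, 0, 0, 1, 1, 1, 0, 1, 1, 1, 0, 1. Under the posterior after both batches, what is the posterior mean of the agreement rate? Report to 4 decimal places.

0.4988

The Beta prior is conjugate to a Binomial/Bernoulli likelihood; the update adds successes to α and failures to β.
After batch 1: Beta(5.0+1, 3.1+7) = Beta(6.0, 10.1).
After batch 2: Beta(6.0+14, 10.1+10) = Beta(20.0, 20.1).
Posterior mean = α/(α+β) = 20.0/40.1 = 0.4988.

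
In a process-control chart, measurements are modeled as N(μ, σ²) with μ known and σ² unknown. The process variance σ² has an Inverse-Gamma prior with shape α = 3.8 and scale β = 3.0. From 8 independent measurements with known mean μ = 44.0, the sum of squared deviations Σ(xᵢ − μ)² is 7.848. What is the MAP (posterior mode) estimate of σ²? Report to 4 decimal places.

0.7868

With known mean μ and an Inverse-Gamma(α, β) prior on σ², the Normal likelihood is conjugate: posterior is Inv-Gamma(α + n/2, β + Σ(xᵢ−μ)²/2).
Posterior: Inv-Gamma(3.8 + 8/2, 3.0 + 7.848/2) = Inv-Gamma(7.80, 6.9240).
Mode = β/(α+1) = 6.9240/8.80 = 0.7868.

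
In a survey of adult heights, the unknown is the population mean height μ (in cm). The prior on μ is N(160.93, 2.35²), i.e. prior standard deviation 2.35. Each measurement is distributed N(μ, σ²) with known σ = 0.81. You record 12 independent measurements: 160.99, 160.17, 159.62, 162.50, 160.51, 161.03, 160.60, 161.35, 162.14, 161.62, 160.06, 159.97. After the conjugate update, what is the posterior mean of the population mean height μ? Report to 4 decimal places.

For Normal data with known variance σ², a Normal(μ₀, σ₀²) prior on μ is conjugate. Posterior precision = 1/σ₀² + n/σ²; posterior mean is the precision-weighted average of μ₀ and x̄.
Σxᵢ = 160.99 + 160.17 + 159.62 + 162.50 + 160.51 + 161.03 + 160.60 + 161.35 + 162.14 + 161.62 + 160.06 + 159.97 = 1930.56, so n·x̄ = 1930.56.
σ₀² = 2.35² = 5.5225, σ² = 0.81² = 0.6561; σ² + n·σ₀² = 0.6561 + 12·5.5225 = 66.9261.
Posterior mean = (μ₀/σ₀² + n·x̄/σ²)/(1/σ₀² + n/σ²) = (σ²·μ₀ + σ₀²·n·x̄)/(σ² + n·σ₀²) = (0.6561·160.93 + 5.5225·1930.56)/66.9261 = 10767.103773/66.9261 = 160.8805.

160.8805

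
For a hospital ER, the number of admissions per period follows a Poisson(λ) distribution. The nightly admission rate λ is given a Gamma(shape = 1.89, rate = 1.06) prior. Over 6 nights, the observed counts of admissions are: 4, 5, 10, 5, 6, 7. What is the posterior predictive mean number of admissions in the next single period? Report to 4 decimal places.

With a Gamma(shape α, rate β) prior, the Poisson likelihood is conjugate: the posterior is Gamma(α + ΣXᵢ, β + n).
Sum of counts S = 37 over n = 6 nights.
Posterior: Gamma(α+S, β+n) = Gamma(1.89+37, 1.06+6) = Gamma(38.89, 7.06).
The predictive distribution for one future period is NegBinom with mean α/β = 5.5085.

5.5085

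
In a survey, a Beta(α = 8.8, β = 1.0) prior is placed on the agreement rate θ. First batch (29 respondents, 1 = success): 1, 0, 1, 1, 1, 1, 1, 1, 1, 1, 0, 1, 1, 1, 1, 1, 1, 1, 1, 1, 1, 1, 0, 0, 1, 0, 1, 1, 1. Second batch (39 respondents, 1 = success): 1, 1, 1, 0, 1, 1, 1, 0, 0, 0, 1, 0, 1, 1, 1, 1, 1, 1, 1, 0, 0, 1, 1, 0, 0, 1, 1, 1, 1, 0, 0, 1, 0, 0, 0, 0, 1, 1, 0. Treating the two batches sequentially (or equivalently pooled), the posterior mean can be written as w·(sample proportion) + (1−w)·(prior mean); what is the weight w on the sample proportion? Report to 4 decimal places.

The Beta prior is conjugate to a Binomial/Bernoulli likelihood; the update adds successes to α and failures to β.
Total number of respondents: n = 29 + 39 = 68.
Posterior mean = (α₀+k)/(α₀+β₀+n) = [n/(α₀+β₀+n)]·(k/n) + [(α₀+β₀)/(α₀+β₀+n)]·α₀/(α₀+β₀), so only n and the prior enter the weight.
The weight on the data is w = n/(α₀+β₀+n) = 68/(8.8+1.0+68) = 68/77.8 = 0.8740.

0.8740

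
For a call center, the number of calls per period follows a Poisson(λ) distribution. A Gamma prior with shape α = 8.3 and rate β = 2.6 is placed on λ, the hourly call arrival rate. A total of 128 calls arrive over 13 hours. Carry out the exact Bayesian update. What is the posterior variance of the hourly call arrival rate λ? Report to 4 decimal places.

0.5601

With a Gamma(shape α, rate β) prior, the Poisson likelihood is conjugate: the posterior is Gamma(α + ΣXᵢ, β + n).
Posterior: Gamma(α+S, β+n) = Gamma(8.3+128, 2.6+13) = Gamma(136.3, 15.6).
Var = α/β² = 136.3/15.6² = 0.5601.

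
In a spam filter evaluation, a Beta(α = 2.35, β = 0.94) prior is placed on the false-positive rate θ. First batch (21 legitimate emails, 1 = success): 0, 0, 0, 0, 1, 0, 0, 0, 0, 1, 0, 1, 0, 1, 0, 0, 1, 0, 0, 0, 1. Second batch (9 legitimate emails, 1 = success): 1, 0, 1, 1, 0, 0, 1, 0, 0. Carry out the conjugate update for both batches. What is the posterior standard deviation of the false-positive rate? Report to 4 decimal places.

0.0825

The Beta prior is conjugate to a Binomial/Bernoulli likelihood; the update adds successes to α and failures to β.
After batch 1: Beta(2.35+6, 0.94+15) = Beta(8.35, 15.94).
After batch 2: Beta(8.35+4, 15.94+5) = Beta(12.35, 20.94).
Var = αβ/((α+β)²(α+β+1)) = 12.35·20.94/(33.29²·34.29) = 0.00680532; SD = √0.00680532 = 0.0825.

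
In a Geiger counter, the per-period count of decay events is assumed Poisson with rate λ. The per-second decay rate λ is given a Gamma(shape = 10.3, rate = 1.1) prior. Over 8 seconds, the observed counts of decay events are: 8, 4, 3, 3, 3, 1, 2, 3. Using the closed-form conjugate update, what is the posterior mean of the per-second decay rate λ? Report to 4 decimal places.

With a Gamma(shape α, rate β) prior, the Poisson likelihood is conjugate: the posterior is Gamma(α + ΣXᵢ, β + n).
Sum of counts S = 27 over n = 8 seconds.
Posterior: Gamma(α+S, β+n) = Gamma(10.3+27, 1.1+8) = Gamma(37.3, 9.1).
Posterior mean = α/β = 37.3/9.1 = 4.0989.

4.0989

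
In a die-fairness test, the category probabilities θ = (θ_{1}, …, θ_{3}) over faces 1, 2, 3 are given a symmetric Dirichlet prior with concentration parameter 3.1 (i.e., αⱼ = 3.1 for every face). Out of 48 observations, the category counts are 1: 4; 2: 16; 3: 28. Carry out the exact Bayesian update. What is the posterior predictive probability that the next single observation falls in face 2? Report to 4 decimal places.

0.3333

The Dirichlet prior is conjugate to the Multinomial likelihood: each posterior αⱼ = prior αⱼ + observed count nⱼ.
Posterior concentration: (7.1, 19.1, 31.1), total = 57.3.
P(next = 2 | data) = α_{2}/Σα = 0.3333.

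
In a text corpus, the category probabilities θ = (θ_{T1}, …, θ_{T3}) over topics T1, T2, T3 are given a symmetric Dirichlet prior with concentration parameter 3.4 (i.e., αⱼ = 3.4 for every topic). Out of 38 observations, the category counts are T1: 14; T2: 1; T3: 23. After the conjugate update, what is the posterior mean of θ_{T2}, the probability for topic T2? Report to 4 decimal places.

0.0913

The Dirichlet prior is conjugate to the Multinomial likelihood: each posterior αⱼ = prior αⱼ + observed count nⱼ.
Posterior concentration: (17.4, 4.4, 26.4), total = 48.2.
E[θ_{T2}|data] = α_{T2}/Σα = 4.4/48.2 = 0.0913.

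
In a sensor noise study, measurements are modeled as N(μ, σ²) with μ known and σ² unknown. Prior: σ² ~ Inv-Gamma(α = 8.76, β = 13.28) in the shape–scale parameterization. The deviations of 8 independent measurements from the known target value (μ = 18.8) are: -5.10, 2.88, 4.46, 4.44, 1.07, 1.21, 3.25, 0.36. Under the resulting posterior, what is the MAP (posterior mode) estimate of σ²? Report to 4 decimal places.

4.1341

With known mean μ and an Inverse-Gamma(α, β) prior on σ², the Normal likelihood is conjugate: posterior is Inv-Gamma(α + n/2, β + Σ(xᵢ−μ)²/2).
Σ(xᵢ−μ)² = (-5.10)² + (2.88)² + (4.46)² + (4.44)² + (1.07)² + (1.21)² + (3.25)² + (0.36)² = 87.2107.
Posterior: Inv-Gamma(8.76 + 8/2, 13.28 + 87.2107/2) = Inv-Gamma(12.76, 56.88535).
Mode = β/(α+1) = 56.88535/13.76 = 4.1341.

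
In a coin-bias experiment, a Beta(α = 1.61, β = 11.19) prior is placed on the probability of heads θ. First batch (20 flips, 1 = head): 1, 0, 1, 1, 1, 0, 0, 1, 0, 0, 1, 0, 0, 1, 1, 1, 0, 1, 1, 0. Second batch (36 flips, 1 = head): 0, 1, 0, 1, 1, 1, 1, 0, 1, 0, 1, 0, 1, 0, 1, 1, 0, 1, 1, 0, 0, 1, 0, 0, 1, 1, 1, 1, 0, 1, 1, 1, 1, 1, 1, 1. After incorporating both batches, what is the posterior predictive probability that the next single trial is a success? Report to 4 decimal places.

The Beta prior is conjugate to a Binomial/Bernoulli likelihood; the update adds successes to α and failures to β.
After batch 1: Beta(1.61+11, 11.19+9) = Beta(12.61, 20.19).
After batch 2: Beta(12.61+24, 20.19+12) = Beta(36.61, 32.19).
For a single future Bernoulli trial, P(success | data) = α/(α+β) = 0.5321.

0.5321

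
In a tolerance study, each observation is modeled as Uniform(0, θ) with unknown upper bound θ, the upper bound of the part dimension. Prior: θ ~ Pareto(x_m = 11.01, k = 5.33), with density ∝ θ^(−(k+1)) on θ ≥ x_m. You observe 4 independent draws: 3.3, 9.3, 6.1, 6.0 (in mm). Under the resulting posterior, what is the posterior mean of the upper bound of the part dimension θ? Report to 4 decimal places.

12.3317

A Pareto(scale x_m, shape k) prior on the upper bound θ of Uniform(0, θ) is conjugate: posterior is Pareto(max(x_m, max xᵢ), k + n).
Sample maximum = 9.3; prior scale x_m = 11.01 → posterior scale = max = 11.01.
Posterior shape = 5.33 + 4 = 9.33.
E[θ|data] = k·x_m/(k−1) = 9.33·11.01/8.33 = 12.3317.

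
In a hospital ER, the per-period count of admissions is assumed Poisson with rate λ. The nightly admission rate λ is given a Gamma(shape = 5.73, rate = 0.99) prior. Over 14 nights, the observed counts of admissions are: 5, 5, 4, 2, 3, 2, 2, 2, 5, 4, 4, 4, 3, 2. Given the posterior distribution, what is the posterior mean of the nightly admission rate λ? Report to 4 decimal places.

3.5177

With a Gamma(shape α, rate β) prior, the Poisson likelihood is conjugate: the posterior is Gamma(α + ΣXᵢ, β + n).
Sum of counts S = 47 over n = 14 nights.
Posterior: Gamma(α+S, β+n) = Gamma(5.73+47, 0.99+14) = Gamma(52.73, 14.99).
Posterior mean = α/β = 52.73/14.99 = 3.5177.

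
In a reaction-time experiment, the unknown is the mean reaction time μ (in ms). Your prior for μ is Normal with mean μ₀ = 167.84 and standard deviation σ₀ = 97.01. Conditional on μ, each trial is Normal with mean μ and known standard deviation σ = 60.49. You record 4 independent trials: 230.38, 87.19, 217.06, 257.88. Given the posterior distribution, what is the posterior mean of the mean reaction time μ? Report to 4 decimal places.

For Normal data with known variance σ², a Normal(μ₀, σ₀²) prior on μ is conjugate. Posterior precision = 1/σ₀² + n/σ²; posterior mean is the precision-weighted average of μ₀ and x̄.
Σxᵢ = 230.38 + 87.19 + 217.06 + 257.88 = 792.51, so n·x̄ = 792.51.
σ₀² = 97.01² = 9410.9401, σ² = 60.49² = 3659.0401; σ² + n·σ₀² = 3659.0401 + 4·9410.9401 = 41302.8005.
Posterior mean = (μ₀/σ₀² + n·x̄/σ²)/(1/σ₀² + n/σ²) = (σ²·μ₀ + σ₀²·n·x̄)/(σ² + n·σ₀²) = (3659.0401·167.84 + 9410.9401·792.51)/41302.8005 = 8072397.429035/41302.8005 = 195.4443.

195.4443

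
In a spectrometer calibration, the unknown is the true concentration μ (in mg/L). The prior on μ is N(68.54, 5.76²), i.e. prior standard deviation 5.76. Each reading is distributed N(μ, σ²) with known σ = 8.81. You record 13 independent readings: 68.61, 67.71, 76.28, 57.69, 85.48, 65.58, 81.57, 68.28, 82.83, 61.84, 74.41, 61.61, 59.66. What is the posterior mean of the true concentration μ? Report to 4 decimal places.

For Normal data with known variance σ², a Normal(μ₀, σ₀²) prior on μ is conjugate. Posterior precision = 1/σ₀² + n/σ²; posterior mean is the precision-weighted average of μ₀ and x̄.
Σxᵢ = 68.61 + 67.71 + 76.28 + 57.69 + 85.48 + 65.58 + 81.57 + 68.28 + 82.83 + 61.84 + 74.41 + 61.61 + 59.66 = 911.55, so n·x̄ = 911.55.
σ₀² = 5.76² = 33.1776, σ² = 8.81² = 77.6161; σ² + n·σ₀² = 77.6161 + 13·33.1776 = 508.9249.
Posterior mean = (μ₀/σ₀² + n·x̄/σ²)/(1/σ₀² + n/σ²) = (σ²·μ₀ + σ₀²·n·x̄)/(σ² + n·σ₀²) = (77.6161·68.54 + 33.1776·911.55)/508.9249 = 35562.848774/508.9249 = 69.8784.

69.8784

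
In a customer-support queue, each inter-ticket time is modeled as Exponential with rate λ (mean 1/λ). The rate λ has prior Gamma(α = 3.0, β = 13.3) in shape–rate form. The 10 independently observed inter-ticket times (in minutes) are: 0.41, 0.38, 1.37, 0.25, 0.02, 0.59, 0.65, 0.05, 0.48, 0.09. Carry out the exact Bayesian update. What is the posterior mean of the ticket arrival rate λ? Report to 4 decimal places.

0.7391

With a Gamma(shape α, rate β) prior on the exponential rate λ, the posterior after n observations with total T = Σxᵢ is Gamma(α+n, β+T).
Sum of observations T = 4.29 minutes; n = 10.
Posterior: Gamma(3.0+10, 13.3+4.29) = Gamma(13.0, 17.59).
Posterior mean of λ = α/β = 13.0/17.59 = 0.7391.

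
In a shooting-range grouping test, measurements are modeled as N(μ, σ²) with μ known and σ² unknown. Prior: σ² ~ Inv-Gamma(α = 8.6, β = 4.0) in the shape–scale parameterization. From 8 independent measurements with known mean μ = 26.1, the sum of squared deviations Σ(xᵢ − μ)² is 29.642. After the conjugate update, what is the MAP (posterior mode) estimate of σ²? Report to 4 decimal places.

With known mean μ and an Inverse-Gamma(α, β) prior on σ², the Normal likelihood is conjugate: posterior is Inv-Gamma(α + n/2, β + Σ(xᵢ−μ)²/2).
Posterior: Inv-Gamma(8.6 + 8/2, 4.0 + 29.642/2) = Inv-Gamma(12.60, 18.8210).
Mode = β/(α+1) = 18.8210/13.60 = 1.3839.

1.3839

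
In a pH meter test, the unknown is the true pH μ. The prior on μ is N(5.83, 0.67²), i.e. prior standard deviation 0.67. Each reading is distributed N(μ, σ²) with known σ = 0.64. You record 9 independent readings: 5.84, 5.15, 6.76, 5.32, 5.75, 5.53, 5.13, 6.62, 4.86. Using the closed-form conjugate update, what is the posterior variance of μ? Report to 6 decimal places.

0.041322

For Normal data with known variance σ², a Normal(μ₀, σ₀²) prior on μ is conjugate. Posterior precision = 1/σ₀² + n/σ²; posterior mean is the precision-weighted average of μ₀ and x̄.
σ₀² = 0.67² = 0.4489, σ² = 0.64² = 0.4096; σ² + n·σ₀² = 0.4096 + 9·0.4489 = 4.4497.
Posterior precision = 1/σ₀² + n/σ² = 1/0.4489 + 9/0.4096 = (σ² + n·σ₀²)/(σ₀²σ²) = 4.4497/(0.4489·0.4096); posterior variance σₙ² = σ₀²σ²/(σ² + n·σ₀²) = 0.4489·0.4096/4.4497 = 0.041322.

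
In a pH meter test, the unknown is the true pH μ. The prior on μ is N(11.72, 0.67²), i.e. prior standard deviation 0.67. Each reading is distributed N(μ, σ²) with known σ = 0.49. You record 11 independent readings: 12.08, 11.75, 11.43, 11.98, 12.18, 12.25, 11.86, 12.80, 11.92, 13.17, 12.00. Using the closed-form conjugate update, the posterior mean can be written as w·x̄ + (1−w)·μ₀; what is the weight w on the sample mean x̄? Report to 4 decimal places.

For Normal data with known variance σ², a Normal(μ₀, σ₀²) prior on μ is conjugate. Posterior precision = 1/σ₀² + n/σ²; posterior mean is the precision-weighted average of μ₀ and x̄.
σ₀² = 0.67² = 0.4489, σ² = 0.49² = 0.2401. Prior precision 1/σ₀² = 1/0.4489; data precision n/σ² = 11/0.2401.
w = (n/σ²)/(1/σ₀² + n/σ²) = n·σ₀²/(σ² + n·σ₀²) = 11·0.4489/(0.2401 + 11·0.4489) = 4.9379/5.178 = 0.9536.

0.9536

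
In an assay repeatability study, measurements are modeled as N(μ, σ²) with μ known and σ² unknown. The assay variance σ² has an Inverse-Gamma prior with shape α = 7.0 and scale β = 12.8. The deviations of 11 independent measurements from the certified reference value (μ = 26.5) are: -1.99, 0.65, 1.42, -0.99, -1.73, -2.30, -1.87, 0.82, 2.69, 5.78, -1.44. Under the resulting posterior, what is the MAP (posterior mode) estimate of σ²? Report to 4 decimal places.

3.2648

With known mean μ and an Inverse-Gamma(α, β) prior on σ², the Normal likelihood is conjugate: posterior is Inv-Gamma(α + n/2, β + Σ(xᵢ−μ)²/2).
Σ(xᵢ−μ)² = (-1.99)² + (0.65)² + (1.42)² + (-0.99)² + (-1.73)² + (-2.30)² + (-1.87)² + (0.82)² + (2.69)² + (5.78)² + (-1.44)² = 62.5494.
Posterior: Inv-Gamma(7.0 + 11/2, 12.8 + 62.5494/2) = Inv-Gamma(12.50, 44.07470).
Mode = β/(α+1) = 44.07470/13.50 = 3.2648.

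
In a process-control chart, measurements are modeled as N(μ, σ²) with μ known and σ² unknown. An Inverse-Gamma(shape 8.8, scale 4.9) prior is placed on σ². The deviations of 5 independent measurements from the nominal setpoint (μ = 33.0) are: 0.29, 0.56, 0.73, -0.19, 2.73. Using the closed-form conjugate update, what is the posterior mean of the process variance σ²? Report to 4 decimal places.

With known mean μ and an Inverse-Gamma(α, β) prior on σ², the Normal likelihood is conjugate: posterior is Inv-Gamma(α + n/2, β + Σ(xᵢ−μ)²/2).
Σ(xᵢ−μ)² = (0.29)² + (0.56)² + (0.73)² + (-0.19)² + (2.73)² = 8.4196.
Posterior: Inv-Gamma(8.8 + 5/2, 4.9 + 8.4196/2) = Inv-Gamma(11.30, 9.10980).
E[σ²|data] = β/(α−1) = 9.10980/10.30 = 0.8844.

0.8844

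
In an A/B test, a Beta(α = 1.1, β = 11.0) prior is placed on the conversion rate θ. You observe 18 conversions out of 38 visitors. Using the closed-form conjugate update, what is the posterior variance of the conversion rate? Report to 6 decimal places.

The Beta prior is conjugate to a Binomial/Bernoulli likelihood; the update adds successes to α and failures to β.
Posterior: Beta(α+k, β+n−k) = Beta(1.1+18, 11.0+20) = Beta(19.1, 31.0).
Var = αβ/((α+β)²(α+β+1)) = 19.1·31.0/(50.1²·51.1) = 0.004616.

0.004616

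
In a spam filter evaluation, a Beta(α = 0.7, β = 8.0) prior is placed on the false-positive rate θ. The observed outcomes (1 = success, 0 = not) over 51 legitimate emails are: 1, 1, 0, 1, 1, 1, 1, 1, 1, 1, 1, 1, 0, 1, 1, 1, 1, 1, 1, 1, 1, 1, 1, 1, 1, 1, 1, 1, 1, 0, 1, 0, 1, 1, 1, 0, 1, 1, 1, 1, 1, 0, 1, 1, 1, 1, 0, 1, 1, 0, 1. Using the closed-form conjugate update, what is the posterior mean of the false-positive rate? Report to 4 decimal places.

The Beta prior is conjugate to a Binomial/Bernoulli likelihood; the update adds successes to α and failures to β.
Posterior: Beta(α+k, β+n−k) = Beta(0.7+43, 8.0+8) = Beta(43.7, 16.0).
Posterior mean = α/(α+β) = 43.7/59.7 = 0.7320.

0.7320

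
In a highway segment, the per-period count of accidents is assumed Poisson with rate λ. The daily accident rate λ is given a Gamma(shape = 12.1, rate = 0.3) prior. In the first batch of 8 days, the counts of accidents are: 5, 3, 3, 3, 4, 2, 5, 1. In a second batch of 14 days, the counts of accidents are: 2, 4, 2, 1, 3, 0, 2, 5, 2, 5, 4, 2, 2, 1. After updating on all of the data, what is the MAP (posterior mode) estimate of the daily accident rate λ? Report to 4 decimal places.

With a Gamma(shape α, rate β) prior, the Poisson likelihood is conjugate: the posterior is Gamma(α + ΣXᵢ, β + n).
Batch 1: sum of counts S = 26 over n = 8 days.
After batch 1: Gamma(α+S, β+n) = Gamma(12.1+26, 0.3+8) = Gamma(38.1, 8.3).
Batch 2: sum of counts S = 35 over n = 14 days.
After batch 2: Gamma(α+S, β+n) = Gamma(38.1+35, 8.3+14) = Gamma(73.1, 22.3).
Mode of Gamma(α,β) for α≥1 is (α−1)/β = 72.1/22.3 = 3.2332.

3.2332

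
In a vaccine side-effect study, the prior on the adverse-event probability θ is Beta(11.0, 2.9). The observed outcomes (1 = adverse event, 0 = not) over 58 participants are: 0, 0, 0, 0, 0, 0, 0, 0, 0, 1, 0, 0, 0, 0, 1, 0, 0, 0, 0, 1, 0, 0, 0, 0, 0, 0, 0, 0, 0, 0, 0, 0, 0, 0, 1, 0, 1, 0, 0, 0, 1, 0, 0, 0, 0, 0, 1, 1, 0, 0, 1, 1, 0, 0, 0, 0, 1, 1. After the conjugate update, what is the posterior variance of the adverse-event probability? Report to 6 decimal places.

The Beta prior is conjugate to a Binomial/Bernoulli likelihood; the update adds successes to α and failures to β.
Posterior: Beta(α+k, β+n−k) = Beta(11.0+12, 2.9+46) = Beta(23.0, 48.9).
Var = αβ/((α+β)²(α+β+1)) = 23.0·48.9/(71.9²·72.9) = 0.002984.

0.002984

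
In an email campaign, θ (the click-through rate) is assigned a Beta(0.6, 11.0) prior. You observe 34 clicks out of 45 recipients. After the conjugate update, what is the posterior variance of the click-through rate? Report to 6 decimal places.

The Beta prior is conjugate to a Binomial/Bernoulli likelihood; the update adds successes to α and failures to β.
Posterior: Beta(α+k, β+n−k) = Beta(0.6+34, 11.0+11) = Beta(34.6, 22.0).
Var = αβ/((α+β)²(α+β+1)) = 34.6·22.0/(56.6²·57.6) = 0.004125.

0.004125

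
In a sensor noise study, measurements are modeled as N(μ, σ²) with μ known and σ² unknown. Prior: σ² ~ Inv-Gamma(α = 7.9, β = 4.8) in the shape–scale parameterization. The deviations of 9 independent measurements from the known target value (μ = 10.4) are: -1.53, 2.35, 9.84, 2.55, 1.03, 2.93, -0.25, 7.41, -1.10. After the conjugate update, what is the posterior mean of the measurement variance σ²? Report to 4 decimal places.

8.1850

With known mean μ and an Inverse-Gamma(α, β) prior on σ², the Normal likelihood is conjugate: posterior is Inv-Gamma(α + n/2, β + Σ(xᵢ−μ)²/2).
Σ(xᵢ−μ)² = (-1.53)² + (2.35)² + (9.84)² + (2.55)² + (1.03)² + (2.93)² + (-0.25)² + (7.41)² + (-1.10)² = 177.0179.
Posterior: Inv-Gamma(7.9 + 9/2, 4.8 + 177.0179/2) = Inv-Gamma(12.40, 93.30895).
E[σ²|data] = β/(α−1) = 93.30895/11.40 = 8.1850.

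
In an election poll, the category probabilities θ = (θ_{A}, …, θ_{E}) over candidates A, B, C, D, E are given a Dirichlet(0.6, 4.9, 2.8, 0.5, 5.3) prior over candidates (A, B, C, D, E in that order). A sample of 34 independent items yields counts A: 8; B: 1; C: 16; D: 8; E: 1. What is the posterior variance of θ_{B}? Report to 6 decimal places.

0.002192

The Dirichlet prior is conjugate to the Multinomial likelihood: each posterior αⱼ = prior αⱼ + observed count nⱼ.
Posterior concentration: (8.6, 5.9, 18.8, 8.5, 6.3), total = 48.1.
Var[θ_j] = α_j(Σα−α_j)/((Σα)²(Σα+1)) = 5.9·42.2/(48.1²·49.1) = 0.002192.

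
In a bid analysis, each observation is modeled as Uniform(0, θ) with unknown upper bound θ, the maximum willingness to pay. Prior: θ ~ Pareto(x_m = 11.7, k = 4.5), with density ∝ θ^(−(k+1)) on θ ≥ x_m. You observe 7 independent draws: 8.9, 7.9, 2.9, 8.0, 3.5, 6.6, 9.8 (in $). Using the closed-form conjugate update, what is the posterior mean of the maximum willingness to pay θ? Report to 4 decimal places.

12.8143

A Pareto(scale x_m, shape k) prior on the upper bound θ of Uniform(0, θ) is conjugate: posterior is Pareto(max(x_m, max xᵢ), k + n).
Sample maximum = 9.8; prior scale x_m = 11.7 → posterior scale = max = 11.7.
Posterior shape = 4.5 + 7 = 11.5.
E[θ|data] = k·x_m/(k−1) = 11.5·11.7/10.5 = 12.8143.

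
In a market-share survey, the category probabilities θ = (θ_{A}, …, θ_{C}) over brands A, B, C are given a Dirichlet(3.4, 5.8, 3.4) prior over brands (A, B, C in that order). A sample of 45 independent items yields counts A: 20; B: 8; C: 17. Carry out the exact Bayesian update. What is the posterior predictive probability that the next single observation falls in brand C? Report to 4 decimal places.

0.3542

The Dirichlet prior is conjugate to the Multinomial likelihood: each posterior αⱼ = prior αⱼ + observed count nⱼ.
Posterior concentration: (23.4, 13.8, 20.4), total = 57.6.
P(next = C | data) = α_{C}/Σα = 0.3542.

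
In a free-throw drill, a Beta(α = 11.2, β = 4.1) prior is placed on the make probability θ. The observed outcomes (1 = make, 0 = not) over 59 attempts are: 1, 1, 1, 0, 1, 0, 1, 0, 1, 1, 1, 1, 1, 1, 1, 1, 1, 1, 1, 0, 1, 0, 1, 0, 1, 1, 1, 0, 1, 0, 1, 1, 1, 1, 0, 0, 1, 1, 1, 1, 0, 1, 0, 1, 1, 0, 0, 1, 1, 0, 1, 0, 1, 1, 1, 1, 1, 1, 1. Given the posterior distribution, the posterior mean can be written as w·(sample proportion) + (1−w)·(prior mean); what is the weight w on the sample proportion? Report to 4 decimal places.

0.7941

The Beta prior is conjugate to a Binomial/Bernoulli likelihood; the update adds successes to α and failures to β.
Posterior mean = (α₀+k)/(α₀+β₀+n) = [n/(α₀+β₀+n)]·(k/n) + [(α₀+β₀)/(α₀+β₀+n)]·α₀/(α₀+β₀), so only n and the prior enter the weight.
The weight on the data is w = n/(α₀+β₀+n) = 59/(11.2+4.1+59) = 59/74.3 = 0.7941.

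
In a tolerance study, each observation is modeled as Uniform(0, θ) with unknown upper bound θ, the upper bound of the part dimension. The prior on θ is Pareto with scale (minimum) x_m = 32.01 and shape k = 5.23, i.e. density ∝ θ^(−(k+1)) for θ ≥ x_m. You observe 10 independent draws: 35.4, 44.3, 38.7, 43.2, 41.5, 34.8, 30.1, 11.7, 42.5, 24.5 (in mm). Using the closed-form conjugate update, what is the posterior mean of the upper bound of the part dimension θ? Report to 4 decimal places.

A Pareto(scale x_m, shape k) prior on the upper bound θ of Uniform(0, θ) is conjugate: posterior is Pareto(max(x_m, max xᵢ), k + n).
Sample maximum = 44.3; prior scale x_m = 32.01 → posterior scale = max = 44.30.
Posterior shape = 5.23 + 10 = 15.23.
E[θ|data] = k·x_m/(k−1) = 15.23·44.30/14.23 = 47.4131.

47.4131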